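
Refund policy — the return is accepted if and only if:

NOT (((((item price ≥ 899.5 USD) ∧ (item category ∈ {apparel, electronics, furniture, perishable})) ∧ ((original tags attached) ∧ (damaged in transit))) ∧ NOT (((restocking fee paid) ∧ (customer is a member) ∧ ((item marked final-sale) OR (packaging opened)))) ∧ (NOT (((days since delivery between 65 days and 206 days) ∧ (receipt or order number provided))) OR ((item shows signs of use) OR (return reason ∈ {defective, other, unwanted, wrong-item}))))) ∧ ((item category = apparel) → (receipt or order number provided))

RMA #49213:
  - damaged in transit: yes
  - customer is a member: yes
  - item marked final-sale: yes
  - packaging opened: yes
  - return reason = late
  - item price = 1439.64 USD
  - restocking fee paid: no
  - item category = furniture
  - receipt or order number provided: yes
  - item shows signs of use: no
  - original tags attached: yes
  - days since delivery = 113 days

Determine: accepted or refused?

Atomic conditions:
  item price ≥ 899.5 USD: 1439.64 ≥ 899.5 is true
  item category ∈ {apparel, electronics, furniture, perishable}: furniture is in the set → true
  original tags attached: yes → true
  damaged in transit: yes → true
  restocking fee paid: no → false
  customer is a member: yes → true
  item marked final-sale: yes → true
  packaging opened: yes → true
  days since delivery between 65 days and 206 days: 113 in [65, 206] is true
  receipt or order number provided: yes → true
  item shows signs of use: no → false
  return reason ∈ {defective, other, unwanted, wrong-item}: late is not in the set → false
  item category = apparel: furniture == apparel is false
Combine:
[1.1.1.1] true AND true = true
[1.1.1.2] true AND true = true
[1.1.1] true AND true = true
[1.1.2.1.3] true OR true = true
[1.1.2.1] false AND true AND true = false
[1.1.2] NOT false = true
[1.1.3.1.1] true AND true = true
[1.1.3.1] NOT true = false
[1.1.3.2] false OR false = false
[1.1.3] false OR false = false
[1.1] true AND true AND false = false
[1] NOT false = true
[2] false → true (antecedent false ⇒ implication holds) = true
[root] true AND true = true
Overall: true → accepted

Accepted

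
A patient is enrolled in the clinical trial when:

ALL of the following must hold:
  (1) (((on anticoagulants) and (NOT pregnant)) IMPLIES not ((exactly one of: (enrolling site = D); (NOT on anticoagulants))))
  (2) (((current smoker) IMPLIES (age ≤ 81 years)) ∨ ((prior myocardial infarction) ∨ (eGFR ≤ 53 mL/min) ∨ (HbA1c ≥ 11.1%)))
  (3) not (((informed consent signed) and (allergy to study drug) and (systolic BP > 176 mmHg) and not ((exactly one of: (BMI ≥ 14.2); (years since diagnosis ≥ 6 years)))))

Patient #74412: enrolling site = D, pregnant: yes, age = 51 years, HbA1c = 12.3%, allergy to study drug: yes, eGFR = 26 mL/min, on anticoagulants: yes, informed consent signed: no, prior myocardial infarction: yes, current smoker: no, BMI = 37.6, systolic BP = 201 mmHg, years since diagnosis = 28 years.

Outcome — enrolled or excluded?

Enrolled

Atomic conditions:
  on anticoagulants: yes → true
  NOT pregnant: yes → false
  enrolling site = D: D == D is true
  NOT on anticoagulants: yes → false
  current smoker: no → false
  age ≤ 81 years: 51 ≤ 81 is true
  prior myocardial infarction: yes → true
  eGFR ≤ 53 mL/min: 26 ≤ 53 is true
  HbA1c ≥ 11.1%: 12.3 ≥ 11.1 is true
  informed consent signed: no → false
  allergy to study drug: yes → true
  systolic BP > 176 mmHg: 201 > 176 is true
  BMI ≥ 14.2: 37.6 ≥ 14.2 is true
  years since diagnosis ≥ 6 years: 28 ≥ 6 is true
Combine:
[1.1] true AND false = false
[1.2.1] exactly-one(true, false) = true
[1.2] NOT true = false
[1] false → false (antecedent false ⇒ implication holds) = true
[2.1] false → true (antecedent false ⇒ implication holds) = true
[2.2] true OR true OR true = true
[2] true OR true = true
[3.1.4.1] exactly-one(true, true) = false
[3.1.4] NOT false = true
[3.1] false AND true AND true AND true = false
[3] NOT false = true
[root] true AND true AND true = true
Overall: true → enrolled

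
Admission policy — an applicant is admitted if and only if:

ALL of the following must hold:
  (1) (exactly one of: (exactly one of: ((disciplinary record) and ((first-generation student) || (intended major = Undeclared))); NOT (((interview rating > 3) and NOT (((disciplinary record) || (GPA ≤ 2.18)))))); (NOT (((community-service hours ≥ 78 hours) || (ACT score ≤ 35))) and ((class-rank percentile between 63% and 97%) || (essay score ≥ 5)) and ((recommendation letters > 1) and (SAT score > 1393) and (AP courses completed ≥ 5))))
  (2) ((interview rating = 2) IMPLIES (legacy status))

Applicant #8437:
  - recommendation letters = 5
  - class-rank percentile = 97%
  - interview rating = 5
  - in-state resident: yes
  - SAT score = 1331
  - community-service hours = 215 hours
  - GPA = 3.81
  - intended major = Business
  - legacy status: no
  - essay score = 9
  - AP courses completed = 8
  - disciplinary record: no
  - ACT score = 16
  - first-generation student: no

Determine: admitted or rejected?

Rejected

Atomic conditions:
  disciplinary record: no → false
  first-generation student: no → false
  intended major = Undeclared: Business == Undeclared is false
  interview rating > 3: 5 > 3 is true
  GPA ≤ 2.18: 3.81 ≤ 2.18 is false
  community-service hours ≥ 78 hours: 215 ≥ 78 is true
  ACT score ≤ 35: 16 ≤ 35 is true
  class-rank percentile between 63% and 97%: 97 in [63, 97] is true
  essay score ≥ 5: 9 ≥ 5 is true
  recommendation letters > 1: 5 > 1 is true
  SAT score > 1393: 1331 > 1393 is false
  AP courses completed ≥ 5: 8 ≥ 5 is true
  interview rating = 2: 5 == 2 is false
  legacy status: no → false
Combine:
[1.1.1.2] false OR false = false
[1.1.1] false AND false = false
[1.1.2.1.2.1] false OR false = false
[1.1.2.1.2] NOT false = true
[1.1.2.1] true AND true = true
[1.1.2] NOT true = false
[1.1] exactly-one(false, false) = false
[1.2.1.1] true OR true = true
[1.2.1] NOT true = false
[1.2.2] true OR true = true
[1.2.3] true AND false AND true = false
[1.2] false AND true AND false = false
[1] exactly-one(false, false) = false
[2] false → false (antecedent false ⇒ implication holds) = true
[root] false AND true = false
Overall: false → rejected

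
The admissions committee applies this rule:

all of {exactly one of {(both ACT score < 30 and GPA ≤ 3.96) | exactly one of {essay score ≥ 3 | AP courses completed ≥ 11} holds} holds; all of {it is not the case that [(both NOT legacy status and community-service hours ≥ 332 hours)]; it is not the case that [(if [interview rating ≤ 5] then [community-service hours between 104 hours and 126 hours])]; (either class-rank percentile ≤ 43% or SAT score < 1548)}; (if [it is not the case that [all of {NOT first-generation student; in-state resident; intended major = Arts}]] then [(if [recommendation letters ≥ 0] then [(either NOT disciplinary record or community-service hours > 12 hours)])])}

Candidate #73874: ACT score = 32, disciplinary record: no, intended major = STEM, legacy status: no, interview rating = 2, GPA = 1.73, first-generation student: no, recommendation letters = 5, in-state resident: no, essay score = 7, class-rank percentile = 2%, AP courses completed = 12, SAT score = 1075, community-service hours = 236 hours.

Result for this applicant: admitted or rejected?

Rejected

Atomic conditions:
  ACT score < 30: 32 < 30 is false
  GPA ≤ 3.96: 1.73 ≤ 3.96 is true
  essay score ≥ 3: 7 ≥ 3 is true
  AP courses completed ≥ 11: 12 ≥ 11 is true
  NOT legacy status: no → true
  community-service hours ≥ 332 hours: 236 ≥ 332 is false
  interview rating ≤ 5: 2 ≤ 5 is true
  community-service hours between 104 hours and 126 hours: 236 in [104, 126] is false
  class-rank percentile ≤ 43%: 2 ≤ 43 is true
  SAT score < 1548: 1075 < 1548 is true
  NOT first-generation student: no → true
  in-state resident: no → false
  intended major = Arts: STEM == Arts is false
  recommendation letters ≥ 0: 5 ≥ 0 is true
  NOT disciplinary record: no → true
  community-service hours > 12 hours: 236 > 12 is true
Combine:
[1.1] false AND true = false
[1.2] exactly-one(true, true) = false
[1] exactly-one(false, false) = false
[2.1.1] true AND false = false
[2.1] NOT false = true
[2.2.1] true → false = false
[2.2] NOT false = true
[2.3] true OR true = true
[2] true AND true AND true = true
[3.1.1] true AND false AND false = false
[3.1] NOT false = true
[3.2.2] true OR true = true
[3.2] true → true = true
[3] true → true = true
[root] false AND true AND true = false
Overall: false → rejected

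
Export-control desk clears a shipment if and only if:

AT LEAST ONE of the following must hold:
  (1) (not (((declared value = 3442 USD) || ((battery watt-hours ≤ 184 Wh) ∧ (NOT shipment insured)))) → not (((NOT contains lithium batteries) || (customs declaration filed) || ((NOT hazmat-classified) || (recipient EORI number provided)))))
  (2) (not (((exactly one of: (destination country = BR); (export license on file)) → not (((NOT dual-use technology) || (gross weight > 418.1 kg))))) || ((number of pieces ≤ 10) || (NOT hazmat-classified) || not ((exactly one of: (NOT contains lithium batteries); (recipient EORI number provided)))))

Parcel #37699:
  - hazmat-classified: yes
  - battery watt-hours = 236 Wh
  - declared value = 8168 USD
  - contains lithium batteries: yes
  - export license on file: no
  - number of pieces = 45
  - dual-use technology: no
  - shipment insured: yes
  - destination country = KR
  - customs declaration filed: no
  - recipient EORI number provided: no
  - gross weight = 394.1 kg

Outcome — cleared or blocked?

Atomic conditions:
  declared value = 3442 USD: 8168 == 3442 is false
  battery watt-hours ≤ 184 Wh: 236 ≤ 184 is false
  NOT shipment insured: yes → false
  NOT contains lithium batteries: yes → false
  customs declaration filed: no → false
  NOT hazmat-classified: yes → false
  recipient EORI number provided: no → false
  destination country = BR: KR == BR is false
  export license on file: no → false
  NOT dual-use technology: no → true
  gross weight > 418.1 kg: 394.1 > 418.1 is false
  number of pieces ≤ 10: 45 ≤ 10 is false
Combine:
[1.1.1.2] false AND false = false
[1.1.1] false OR false = false
[1.1] NOT false = true
[1.2.1.3] false OR false = false
[1.2.1] false OR false OR false = false
[1.2] NOT false = true
[1] true → true = true
[2.1.1.1] exactly-one(false, false) = false
[2.1.1.2.1] true OR false = true
[2.1.1.2] NOT true = false
[2.1.1] false → false (antecedent false ⇒ implication holds) = true
[2.1] NOT true = false
[2.2.3.1] exactly-one(false, false) = false
[2.2.3] NOT false = true
[2.2] false OR false OR true = true
[2] false OR true = true
[root] true OR true = true
Overall: true → cleared

Cleared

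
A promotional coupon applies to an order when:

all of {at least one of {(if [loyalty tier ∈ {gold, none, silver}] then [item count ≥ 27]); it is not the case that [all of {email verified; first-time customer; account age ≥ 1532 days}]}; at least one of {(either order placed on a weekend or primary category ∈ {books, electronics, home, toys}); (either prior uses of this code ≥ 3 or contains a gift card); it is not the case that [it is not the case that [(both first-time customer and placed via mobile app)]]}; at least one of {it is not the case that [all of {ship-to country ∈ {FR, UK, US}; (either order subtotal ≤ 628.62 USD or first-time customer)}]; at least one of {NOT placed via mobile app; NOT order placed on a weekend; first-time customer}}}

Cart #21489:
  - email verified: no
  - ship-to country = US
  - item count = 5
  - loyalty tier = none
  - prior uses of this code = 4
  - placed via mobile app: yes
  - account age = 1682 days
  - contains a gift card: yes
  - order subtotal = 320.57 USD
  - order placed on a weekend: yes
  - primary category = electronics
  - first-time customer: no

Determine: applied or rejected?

Rejected

Atomic conditions:
  loyalty tier ∈ {gold, none, silver}: none is in the set → true
  item count ≥ 27: 5 ≥ 27 is false
  email verified: no → false
  first-time customer: no → false
  account age ≥ 1532 days: 1682 ≥ 1532 is true
  order placed on a weekend: yes → true
  primary category ∈ {books, electronics, home, toys}: electronics is in the set → true
  prior uses of this code ≥ 3: 4 ≥ 3 is true
  contains a gift card: yes → true
  placed via mobile app: yes → true
  ship-to country ∈ {FR, UK, US}: US is in the set → true
  order subtotal ≤ 628.62 USD: 320.57 ≤ 628.62 is true
  NOT placed via mobile app: yes → false
  NOT order placed on a weekend: yes → false
Combine:
[1.1] true → false = false
[1.2.1] false AND false AND true = false
[1.2] NOT false = true
[1] false OR true = true
[2.1] true OR true = true
[2.2] true OR true = true
[2.3.1.1] false AND true = false
[2.3.1] NOT false = true
[2.3] NOT true = false
[2] true OR true OR false = true
[3.1.1.2] true OR false = true
[3.1.1] true AND true = true
[3.1] NOT true = false
[3.2] false OR false OR false = false
[3] false OR false = false
[root] true AND true AND false = false
Overall: false → rejected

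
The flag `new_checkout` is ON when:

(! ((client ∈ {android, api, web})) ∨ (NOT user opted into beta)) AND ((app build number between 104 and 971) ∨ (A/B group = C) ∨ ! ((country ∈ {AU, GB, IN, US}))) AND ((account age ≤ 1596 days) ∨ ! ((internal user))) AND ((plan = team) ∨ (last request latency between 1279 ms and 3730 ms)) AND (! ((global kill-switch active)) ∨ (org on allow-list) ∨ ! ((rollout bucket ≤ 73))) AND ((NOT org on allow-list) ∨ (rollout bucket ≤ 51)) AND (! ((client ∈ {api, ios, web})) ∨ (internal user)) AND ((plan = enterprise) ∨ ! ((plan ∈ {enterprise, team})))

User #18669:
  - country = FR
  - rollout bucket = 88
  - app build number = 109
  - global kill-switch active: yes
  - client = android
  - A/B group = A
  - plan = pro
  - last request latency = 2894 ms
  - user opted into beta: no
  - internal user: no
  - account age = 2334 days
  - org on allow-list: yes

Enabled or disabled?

Disabled

Atomic conditions:
  client ∈ {android, api, web}: android is in the set → true
  NOT user opted into beta: no → true
  app build number between 104 and 971: 109 in [104, 971] is true
  A/B group = C: A == C is false
  country ∈ {AU, GB, IN, US}: FR is not in the set → false
  account age ≤ 1596 days: 2334 ≤ 1596 is false
  internal user: no → false
  plan = team: pro == team is false
  last request latency between 1279 ms and 3730 ms: 2894 in [1279, 3730] is true
  global kill-switch active: yes → true
  org on allow-list: yes → true
  rollout bucket ≤ 73: 88 ≤ 73 is false
  NOT org on allow-list: yes → false
  rollout bucket ≤ 51: 88 ≤ 51 is false
  client ∈ {api, ios, web}: android is not in the set → false
  plan = enterprise: pro == enterprise is false
  plan ∈ {enterprise, team}: pro is not in the set → false
Combine:
[1.1] NOT true = false
[1] false OR true = true
[2.3] NOT false = true
[2] true OR false OR true = true
[3.2] NOT false = true
[3] false OR true = true
[4] false OR true = true
[5.1] NOT true = false
[5.3] NOT false = true
[5] false OR true OR true = true
[6] false OR false = false
[7.1] NOT false = true
[7] true OR false = true
[8.2] NOT false = true
[8] false OR true = true
[root] true AND true AND true AND true AND true AND false AND true AND true = false
Overall: false → disabled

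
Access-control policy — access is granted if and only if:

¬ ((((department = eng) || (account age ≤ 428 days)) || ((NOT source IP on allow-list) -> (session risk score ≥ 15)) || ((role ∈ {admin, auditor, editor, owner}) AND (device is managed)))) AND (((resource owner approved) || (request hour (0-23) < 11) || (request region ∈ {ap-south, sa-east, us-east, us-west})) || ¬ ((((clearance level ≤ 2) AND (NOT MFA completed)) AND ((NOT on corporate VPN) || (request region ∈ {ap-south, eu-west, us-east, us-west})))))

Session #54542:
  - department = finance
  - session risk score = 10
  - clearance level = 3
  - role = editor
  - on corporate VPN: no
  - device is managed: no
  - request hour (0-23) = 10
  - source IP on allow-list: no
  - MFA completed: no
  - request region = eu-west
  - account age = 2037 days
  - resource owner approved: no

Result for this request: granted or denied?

Granted

Atomic conditions:
  department = eng: finance == eng is false
  account age ≤ 428 days: 2037 ≤ 428 is false
  NOT source IP on allow-list: no → true
  session risk score ≥ 15: 10 ≥ 15 is false
  role ∈ {admin, auditor, editor, owner}: editor is in the set → true
  device is managed: no → false
  resource owner approved: no → false
  request hour (0-23) < 11: 10 < 11 is true
  request region ∈ {ap-south, sa-east, us-east, us-west}: eu-west is not in the set → false
  clearance level ≤ 2: 3 ≤ 2 is false
  NOT MFA completed: no → true
  NOT on corporate VPN: no → true
  request region ∈ {ap-south, eu-west, us-east, us-west}: eu-west is in the set → true
Combine:
[1.1.1] false OR false = false
[1.1.2] true → false = false
[1.1.3] true AND false = false
[1.1] false OR false OR false = false
[1] NOT false = true
[2.1] false OR true OR false = true
[2.2.1.1] false AND true = false
[2.2.1.2] true OR true = true
[2.2.1] false AND true = false
[2.2] NOT false = true
[2] true OR true = true
[root] true AND true = true
Overall: true → granted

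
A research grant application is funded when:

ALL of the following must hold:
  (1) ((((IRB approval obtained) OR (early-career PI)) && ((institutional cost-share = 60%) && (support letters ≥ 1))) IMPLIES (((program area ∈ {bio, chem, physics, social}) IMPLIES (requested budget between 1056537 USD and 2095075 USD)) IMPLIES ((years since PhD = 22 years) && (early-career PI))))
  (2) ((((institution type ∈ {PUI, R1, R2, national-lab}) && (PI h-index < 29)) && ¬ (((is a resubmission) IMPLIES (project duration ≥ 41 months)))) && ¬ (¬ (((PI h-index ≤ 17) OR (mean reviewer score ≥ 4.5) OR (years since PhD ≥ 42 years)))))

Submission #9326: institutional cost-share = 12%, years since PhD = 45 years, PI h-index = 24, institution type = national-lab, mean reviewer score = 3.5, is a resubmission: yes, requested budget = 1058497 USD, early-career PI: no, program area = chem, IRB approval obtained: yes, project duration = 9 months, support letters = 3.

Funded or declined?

Atomic conditions:
  IRB approval obtained: yes → true
  early-career PI: no → false
  institutional cost-share = 60%: 12 == 60 is false
  support letters ≥ 1: 3 ≥ 1 is true
  program area ∈ {bio, chem, physics, social}: chem is in the set → true
  requested budget between 1056537 USD and 2095075 USD: 1058497 in [1056537, 2095075] is true
  years since PhD = 22 years: 45 == 22 is false
  institution type ∈ {PUI, R1, R2, national-lab}: national-lab is in the set → true
  PI h-index < 29: 24 < 29 is true
  is a resubmission: yes → true
  project duration ≥ 41 months: 9 ≥ 41 is false
  PI h-index ≤ 17: 24 ≤ 17 is false
  mean reviewer score ≥ 4.5: 3.5 ≥ 4.5 is false
  years since PhD ≥ 42 years: 45 ≥ 42 is true
Combine:
[1.1.1] true OR false = true
[1.1.2] false AND true = false
[1.1] true AND false = false
[1.2.1] true → true = true
[1.2.2] false AND false = false
[1.2] true → false = false
[1] false → false (antecedent false ⇒ implication holds) = true
[2.1.1] true AND true = true
[2.1.2.1] true → false = false
[2.1.2] NOT false = true
[2.1] true AND true = true
[2.2.1.1] false OR false OR true = true
[2.2.1] NOT true = false
[2.2] NOT false = true
[2] true AND true = true
[root] true AND true = true
Overall: true → funded

Funded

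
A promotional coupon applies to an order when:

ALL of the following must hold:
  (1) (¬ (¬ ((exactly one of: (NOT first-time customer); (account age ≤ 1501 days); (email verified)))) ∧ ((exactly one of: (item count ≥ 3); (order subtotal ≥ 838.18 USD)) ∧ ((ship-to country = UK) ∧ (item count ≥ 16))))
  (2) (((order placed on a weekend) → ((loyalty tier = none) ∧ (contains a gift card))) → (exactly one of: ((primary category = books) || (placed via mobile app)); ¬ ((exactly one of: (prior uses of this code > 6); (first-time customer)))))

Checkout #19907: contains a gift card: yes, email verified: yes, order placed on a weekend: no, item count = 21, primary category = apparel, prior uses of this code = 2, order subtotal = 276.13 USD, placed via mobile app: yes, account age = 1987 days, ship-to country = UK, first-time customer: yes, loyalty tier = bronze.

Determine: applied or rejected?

Atomic conditions:
  NOT first-time customer: yes → false
  account age ≤ 1501 days: 1987 ≤ 1501 is false
  email verified: yes → true
  item count ≥ 3: 21 ≥ 3 is true
  order subtotal ≥ 838.18 USD: 276.13 ≥ 838.18 is false
  ship-to country = UK: UK == UK is true
  item count ≥ 16: 21 ≥ 16 is true
  order placed on a weekend: no → false
  loyalty tier = none: bronze == none is false
  contains a gift card: yes → true
  primary category = books: apparel == books is false
  placed via mobile app: yes → true
  prior uses of this code > 6: 2 > 6 is false
  first-time customer: yes → true
Combine:
[1.1.1.1] exactly-one(false, false, true) = true
[1.1.1] NOT true = false
[1.1] NOT false = true
[1.2.1] exactly-one(true, false) = true
[1.2.2] true AND true = true
[1.2] true AND true = true
[1] true AND true = true
[2.1.2] false AND true = false
[2.1] false → false (antecedent false ⇒ implication holds) = true
[2.2.1] false OR true = true
[2.2.2.1] exactly-one(false, true) = true
[2.2.2] NOT true = false
[2.2] exactly-one(true, false) = true
[2] true → true = true
[root] true AND true = true
Overall: true → applied

Applied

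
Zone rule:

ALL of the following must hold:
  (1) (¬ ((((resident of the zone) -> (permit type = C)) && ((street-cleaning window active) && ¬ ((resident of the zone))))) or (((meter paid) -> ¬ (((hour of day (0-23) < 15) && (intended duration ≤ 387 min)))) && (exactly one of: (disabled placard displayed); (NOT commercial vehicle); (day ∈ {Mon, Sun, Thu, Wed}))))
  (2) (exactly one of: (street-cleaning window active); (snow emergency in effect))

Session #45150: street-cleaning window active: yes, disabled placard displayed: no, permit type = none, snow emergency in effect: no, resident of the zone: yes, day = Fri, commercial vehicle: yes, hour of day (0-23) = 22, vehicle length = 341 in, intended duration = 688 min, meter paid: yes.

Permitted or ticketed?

Permitted

Atomic conditions:
  resident of the zone: yes → true
  permit type = C: none == C is false
  street-cleaning window active: yes → true
  meter paid: yes → true
  hour of day (0-23) < 15: 22 < 15 is false
  intended duration ≤ 387 min: 688 ≤ 387 is false
  disabled placard displayed: no → false
  NOT commercial vehicle: yes → false
  day ∈ {Mon, Sun, Thu, Wed}: Fri is not in the set → false
  snow emergency in effect: no → false
Combine:
[1.1.1.1] true → false = false
[1.1.1.2.2] NOT true = false
[1.1.1.2] true AND false = false
[1.1.1] false AND false = false
[1.1] NOT false = true
[1.2.1.2.1] false AND false = false
[1.2.1.2] NOT false = true
[1.2.1] true → true = true
[1.2.2] exactly-one(false, false, false) = false
[1.2] true AND false = false
[1] true OR false = true
[2] exactly-one(true, false) = true
[root] true AND true = true
Overall: true → permitted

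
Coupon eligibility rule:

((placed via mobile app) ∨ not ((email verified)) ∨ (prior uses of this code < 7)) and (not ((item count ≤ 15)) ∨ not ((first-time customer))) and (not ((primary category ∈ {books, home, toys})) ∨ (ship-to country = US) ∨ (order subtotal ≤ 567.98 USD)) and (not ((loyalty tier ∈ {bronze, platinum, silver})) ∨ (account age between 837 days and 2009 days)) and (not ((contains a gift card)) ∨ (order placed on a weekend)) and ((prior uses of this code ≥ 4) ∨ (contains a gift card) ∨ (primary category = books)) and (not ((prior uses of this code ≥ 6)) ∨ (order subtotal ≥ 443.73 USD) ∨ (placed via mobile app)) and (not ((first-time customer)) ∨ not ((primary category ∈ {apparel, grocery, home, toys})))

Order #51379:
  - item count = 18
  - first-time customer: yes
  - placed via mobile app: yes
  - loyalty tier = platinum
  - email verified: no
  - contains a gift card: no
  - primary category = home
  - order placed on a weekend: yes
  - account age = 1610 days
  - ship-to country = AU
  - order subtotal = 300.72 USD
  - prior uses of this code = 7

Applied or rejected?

Rejected

Atomic conditions:
  placed via mobile app: yes → true
  email verified: no → false
  prior uses of this code < 7: 7 < 7 is false
  item count ≤ 15: 18 ≤ 15 is false
  first-time customer: yes → true
  primary category ∈ {books, home, toys}: home is in the set → true
  ship-to country = US: AU == US is false
  order subtotal ≤ 567.98 USD: 300.72 ≤ 567.98 is true
  loyalty tier ∈ {bronze, platinum, silver}: platinum is in the set → true
  account age between 837 days and 2009 days: 1610 in [837, 2009] is true
  contains a gift card: no → false
  order placed on a weekend: yes → true
  prior uses of this code ≥ 4: 7 ≥ 4 is true
  primary category = books: home == books is false
  prior uses of this code ≥ 6: 7 ≥ 6 is true
  order subtotal ≥ 443.73 USD: 300.72 ≥ 443.73 is false
  primary category ∈ {apparel, grocery, home, toys}: home is in the set → true
Combine:
[1.2] NOT false = true
[1] true OR true OR false = true
[2.1] NOT false = true
[2.2] NOT true = false
[2] true OR false = true
[3.1] NOT true = false
[3] false OR false OR true = true
[4.1] NOT true = false
[4] false OR true = true
[5.1] NOT false = true
[5] true OR true = true
[6] true OR false OR false = true
[7.1] NOT true = false
[7] false OR false OR true = true
[8.1] NOT true = false
[8.2] NOT true = false
[8] false OR false = false
[root] true AND true AND true AND true AND true AND true AND true AND false = false
Overall: false → rejected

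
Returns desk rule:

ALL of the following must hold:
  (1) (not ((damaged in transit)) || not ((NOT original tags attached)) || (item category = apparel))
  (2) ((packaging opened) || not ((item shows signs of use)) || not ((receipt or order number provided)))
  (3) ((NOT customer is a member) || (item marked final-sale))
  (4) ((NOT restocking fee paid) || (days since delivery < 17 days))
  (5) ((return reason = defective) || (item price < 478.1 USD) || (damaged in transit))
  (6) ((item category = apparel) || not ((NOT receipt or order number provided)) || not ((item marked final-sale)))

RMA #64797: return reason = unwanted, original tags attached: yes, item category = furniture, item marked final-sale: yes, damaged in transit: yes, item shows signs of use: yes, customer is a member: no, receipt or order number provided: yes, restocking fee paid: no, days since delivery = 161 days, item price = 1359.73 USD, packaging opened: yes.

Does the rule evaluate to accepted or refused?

Atomic conditions:
  damaged in transit: yes → true
  NOT original tags attached: yes → false
  item category = apparel: furniture == apparel is false
  packaging opened: yes → true
  item shows signs of use: yes → true
  receipt or order number provided: yes → true
  NOT customer is a member: no → true
  item marked final-sale: yes → true
  NOT restocking fee paid: no → true
  days since delivery < 17 days: 161 < 17 is false
  return reason = defective: unwanted == defective is false
  item price < 478.1 USD: 1359.73 < 478.1 is false
  NOT receipt or order number provided: yes → false
Combine:
[1.1] NOT true = false
[1.2] NOT false = true
[1] false OR true OR false = true
[2.2] NOT true = false
[2.3] NOT true = false
[2] true OR false OR false = true
[3] true OR true = true
[4] true OR false = true
[5] false OR false OR true = true
[6.2] NOT false = true
[6.3] NOT true = false
[6] false OR true OR false = true
[root] true AND true AND true AND true AND true AND true = true
Overall: true → accepted

Accepted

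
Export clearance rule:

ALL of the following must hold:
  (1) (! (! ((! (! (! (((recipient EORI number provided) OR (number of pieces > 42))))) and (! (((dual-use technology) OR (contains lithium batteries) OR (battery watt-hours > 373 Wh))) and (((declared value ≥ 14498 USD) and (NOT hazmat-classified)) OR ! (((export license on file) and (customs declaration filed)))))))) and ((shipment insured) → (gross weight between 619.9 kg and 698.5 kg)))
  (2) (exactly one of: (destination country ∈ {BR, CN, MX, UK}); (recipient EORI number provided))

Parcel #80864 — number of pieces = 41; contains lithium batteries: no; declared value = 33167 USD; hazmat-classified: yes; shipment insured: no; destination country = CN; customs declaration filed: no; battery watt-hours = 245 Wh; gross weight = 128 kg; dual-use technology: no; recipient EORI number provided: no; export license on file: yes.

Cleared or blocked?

Cleared

Atomic conditions:
  recipient EORI number provided: no → false
  number of pieces > 42: 41 > 42 is false
  dual-use technology: no → false
  contains lithium batteries: no → false
  battery watt-hours > 373 Wh: 245 > 373 is false
  declared value ≥ 14498 USD: 33167 ≥ 14498 is true
  NOT hazmat-classified: yes → false
  export license on file: yes → true
  customs declaration filed: no → false
  shipment insured: no → false
  gross weight between 619.9 kg and 698.5 kg: 128 in [619.9, 698.5] is false
  destination country ∈ {BR, CN, MX, UK}: CN is in the set → true
Combine:
[1.1.1.1.1.1.1.1] false OR false = false
[1.1.1.1.1.1.1] NOT false = true
[1.1.1.1.1.1] NOT true = false
[1.1.1.1.1] NOT false = true
[1.1.1.1.2.1.1] false OR false OR false = false
[1.1.1.1.2.1] NOT false = true
[1.1.1.1.2.2.1] true AND false = false
[1.1.1.1.2.2.2.1] true AND false = false
[1.1.1.1.2.2.2] NOT false = true
[1.1.1.1.2.2] false OR true = true
[1.1.1.1.2] true AND true = true
[1.1.1.1] true AND true = true
[1.1.1] NOT true = false
[1.1] NOT false = true
[1.2] false → false (antecedent false ⇒ implication holds) = true
[1] true AND true = true
[2] exactly-one(true, false) = true
[root] true AND true = true
Overall: true → cleared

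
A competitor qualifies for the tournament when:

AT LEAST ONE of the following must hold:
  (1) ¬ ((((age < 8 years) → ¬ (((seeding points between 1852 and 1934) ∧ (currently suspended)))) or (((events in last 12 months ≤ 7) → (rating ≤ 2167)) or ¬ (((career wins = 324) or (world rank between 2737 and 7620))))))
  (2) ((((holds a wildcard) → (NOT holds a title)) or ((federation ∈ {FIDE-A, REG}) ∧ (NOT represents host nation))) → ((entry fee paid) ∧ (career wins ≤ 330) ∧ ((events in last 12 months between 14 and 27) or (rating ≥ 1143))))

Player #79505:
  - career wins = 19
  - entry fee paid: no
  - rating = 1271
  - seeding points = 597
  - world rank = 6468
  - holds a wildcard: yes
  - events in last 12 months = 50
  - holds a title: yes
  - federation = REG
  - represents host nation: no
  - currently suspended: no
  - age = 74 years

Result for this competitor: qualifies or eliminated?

Atomic conditions:
  age < 8 years: 74 < 8 is false
  seeding points between 1852 and 1934: 597 in [1852, 1934] is false
  currently suspended: no → false
  events in last 12 months ≤ 7: 50 ≤ 7 is false
  rating ≤ 2167: 1271 ≤ 2167 is true
  career wins = 324: 19 == 324 is false
  world rank between 2737 and 7620: 6468 in [2737, 7620] is true
  holds a wildcard: yes → true
  NOT holds a title: yes → false
  federation ∈ {FIDE-A, REG}: REG is in the set → true
  NOT represents host nation: no → true
  entry fee paid: no → false
  career wins ≤ 330: 19 ≤ 330 is true
  events in last 12 months between 14 and 27: 50 in [14, 27] is false
  rating ≥ 1143: 1271 ≥ 1143 is true
Combine:
[1.1.1.2.1] false AND false = false
[1.1.1.2] NOT false = true
[1.1.1] false → true (antecedent false ⇒ implication holds) = true
[1.1.2.1] false → true (antecedent false ⇒ implication holds) = true
[1.1.2.2.1] false OR true = true
[1.1.2.2] NOT true = false
[1.1.2] true OR false = true
[1.1] true OR true = true
[1] NOT true = false
[2.1.1] true → false = false
[2.1.2] true AND true = true
[2.1] false OR true = true
[2.2.3] false OR true = true
[2.2] false AND true AND true = false
[2] true → false = false
[root] false OR false = false
Overall: false → eliminated

Eliminated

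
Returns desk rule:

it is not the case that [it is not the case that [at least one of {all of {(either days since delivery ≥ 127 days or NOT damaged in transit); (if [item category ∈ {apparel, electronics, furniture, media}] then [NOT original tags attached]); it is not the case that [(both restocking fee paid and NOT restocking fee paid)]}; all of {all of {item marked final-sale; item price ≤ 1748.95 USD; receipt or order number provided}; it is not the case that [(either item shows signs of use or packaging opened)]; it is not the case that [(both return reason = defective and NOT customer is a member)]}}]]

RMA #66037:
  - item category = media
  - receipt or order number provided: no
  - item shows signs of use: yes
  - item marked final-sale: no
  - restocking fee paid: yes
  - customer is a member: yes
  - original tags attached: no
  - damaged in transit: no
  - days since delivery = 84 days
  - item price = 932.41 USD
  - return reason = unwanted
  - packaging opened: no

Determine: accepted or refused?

Atomic conditions:
  days since delivery ≥ 127 days: 84 ≥ 127 is false
  NOT damaged in transit: no → true
  item category ∈ {apparel, electronics, furniture, media}: media is in the set → true
  NOT original tags attached: no → true
  restocking fee paid: yes → true
  NOT restocking fee paid: yes → false
  item marked final-sale: no → false
  item price ≤ 1748.95 USD: 932.41 ≤ 1748.95 is true
  receipt or order number provided: no → false
  item shows signs of use: yes → true
  packaging opened: no → false
  return reason = defective: unwanted == defective is false
  NOT customer is a member: yes → false
Combine:
[1.1.1.1] false OR true = true
[1.1.1.2] true → true = true
[1.1.1.3.1] true AND false = false
[1.1.1.3] NOT false = true
[1.1.1] true AND true AND true = true
[1.1.2.1] false AND true AND false = false
[1.1.2.2.1] true OR false = true
[1.1.2.2] NOT true = false
[1.1.2.3.1] false AND false = false
[1.1.2.3] NOT false = true
[1.1.2] false AND false AND true = false
[1.1] true OR false = true
[1] NOT true = false
[root] NOT false = true
Overall: true → accepted

Accepted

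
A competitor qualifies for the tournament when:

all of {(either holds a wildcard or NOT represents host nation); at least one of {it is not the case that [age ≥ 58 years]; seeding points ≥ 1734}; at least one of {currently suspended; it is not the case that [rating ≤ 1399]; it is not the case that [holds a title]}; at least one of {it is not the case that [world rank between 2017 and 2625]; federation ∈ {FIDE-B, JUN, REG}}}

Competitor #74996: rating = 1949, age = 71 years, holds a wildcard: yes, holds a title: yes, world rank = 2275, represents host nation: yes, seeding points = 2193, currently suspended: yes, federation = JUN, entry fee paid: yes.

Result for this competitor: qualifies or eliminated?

Qualifies

Atomic conditions:
  holds a wildcard: yes → true
  NOT represents host nation: yes → false
  age ≥ 58 years: 71 ≥ 58 is true
  seeding points ≥ 1734: 2193 ≥ 1734 is true
  currently suspended: yes → true
  rating ≤ 1399: 1949 ≤ 1399 is false
  holds a title: yes → true
  world rank between 2017 and 2625: 2275 in [2017, 2625] is true
  federation ∈ {FIDE-B, JUN, REG}: JUN is in the set → true
Combine:
[1] true OR false = true
[2.1] NOT true = false
[2] false OR true = true
[3.2] NOT false = true
[3.3] NOT true = false
[3] true OR true OR false = true
[4.1] NOT true = false
[4] false OR true = true
[root] true AND true AND true AND true = true
Overall: true → qualifies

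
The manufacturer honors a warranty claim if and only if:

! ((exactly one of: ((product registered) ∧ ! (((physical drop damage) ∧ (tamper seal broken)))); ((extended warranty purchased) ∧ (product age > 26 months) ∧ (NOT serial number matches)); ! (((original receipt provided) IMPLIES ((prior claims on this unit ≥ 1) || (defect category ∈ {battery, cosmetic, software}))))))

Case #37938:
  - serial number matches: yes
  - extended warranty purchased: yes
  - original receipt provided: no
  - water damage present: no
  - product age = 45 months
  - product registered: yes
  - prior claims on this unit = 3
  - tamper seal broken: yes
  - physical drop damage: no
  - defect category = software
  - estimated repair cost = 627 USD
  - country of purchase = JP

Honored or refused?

Refused

Atomic conditions:
  product registered: yes → true
  physical drop damage: no → false
  tamper seal broken: yes → true
  extended warranty purchased: yes → true
  product age > 26 months: 45 > 26 is true
  NOT serial number matches: yes → false
  original receipt provided: no → false
  prior claims on this unit ≥ 1: 3 ≥ 1 is true
  defect category ∈ {battery, cosmetic, software}: software is in the set → true
Combine:
[1.1.2.1] false AND true = false
[1.1.2] NOT false = true
[1.1] true AND true = true
[1.2] true AND true AND false = false
[1.3.1.2] true OR true = true
[1.3.1] false → true (antecedent false ⇒ implication holds) = true
[1.3] NOT true = false
[1] exactly-one(true, false, false) = true
[root] NOT true = false
Overall: false → refused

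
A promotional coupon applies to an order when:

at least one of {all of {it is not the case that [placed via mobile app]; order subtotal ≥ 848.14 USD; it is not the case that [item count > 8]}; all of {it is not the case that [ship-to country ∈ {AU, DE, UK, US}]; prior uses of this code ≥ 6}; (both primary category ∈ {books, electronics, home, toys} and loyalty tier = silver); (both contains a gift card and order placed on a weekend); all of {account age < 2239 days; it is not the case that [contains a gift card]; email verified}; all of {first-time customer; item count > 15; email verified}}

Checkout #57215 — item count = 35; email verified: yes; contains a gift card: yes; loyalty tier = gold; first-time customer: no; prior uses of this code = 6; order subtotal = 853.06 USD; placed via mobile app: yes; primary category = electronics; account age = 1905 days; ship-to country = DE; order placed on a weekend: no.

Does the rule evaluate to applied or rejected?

Rejected

Atomic conditions:
  placed via mobile app: yes → true
  order subtotal ≥ 848.14 USD: 853.06 ≥ 848.14 is true
  item count > 8: 35 > 8 is true
  ship-to country ∈ {AU, DE, UK, US}: DE is in the set → true
  prior uses of this code ≥ 6: 6 ≥ 6 is true
  primary category ∈ {books, electronics, home, toys}: electronics is in the set → true
  loyalty tier = silver: gold == silver is false
  contains a gift card: yes → true
  order placed on a weekend: no → false
  account age < 2239 days: 1905 < 2239 is true
  email verified: yes → true
  first-time customer: no → false
  item count > 15: 35 > 15 is true
Combine:
[1.1] NOT true = false
[1.3] NOT true = false
[1] false AND true AND false = false
[2.1] NOT true = false
[2] false AND true = false
[3] true AND false = false
[4] true AND false = false
[5.2] NOT true = false
[5] true AND false AND true = false
[6] false AND true AND true = false
[root] false OR false OR false OR false OR false OR false = false
Overall: false → rejected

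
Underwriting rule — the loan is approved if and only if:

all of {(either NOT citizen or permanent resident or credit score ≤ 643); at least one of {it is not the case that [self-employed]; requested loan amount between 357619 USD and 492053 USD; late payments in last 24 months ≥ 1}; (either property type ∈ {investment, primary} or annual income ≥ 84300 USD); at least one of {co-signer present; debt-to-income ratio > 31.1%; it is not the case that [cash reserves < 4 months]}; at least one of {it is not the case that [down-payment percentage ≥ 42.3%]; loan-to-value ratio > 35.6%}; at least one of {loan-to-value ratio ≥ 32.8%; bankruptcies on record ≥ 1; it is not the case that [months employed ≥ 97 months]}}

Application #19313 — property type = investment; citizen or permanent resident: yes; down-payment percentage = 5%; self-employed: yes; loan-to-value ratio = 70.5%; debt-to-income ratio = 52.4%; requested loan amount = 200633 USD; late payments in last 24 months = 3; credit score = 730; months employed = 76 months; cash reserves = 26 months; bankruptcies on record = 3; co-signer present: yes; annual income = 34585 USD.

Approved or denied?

Denied

Atomic conditions:
  NOT citizen or permanent resident: yes → false
  credit score ≤ 643: 730 ≤ 643 is false
  self-employed: yes → true
  requested loan amount between 357619 USD and 492053 USD: 200633 in [357619, 492053] is false
  late payments in last 24 months ≥ 1: 3 ≥ 1 is true
  property type ∈ {investment, primary}: investment is in the set → true
  annual income ≥ 84300 USD: 34585 ≥ 84300 is false
  co-signer present: yes → true
  debt-to-income ratio > 31.1%: 52.4 > 31.1 is true
  cash reserves < 4 months: 26 < 4 is false
  down-payment percentage ≥ 42.3%: 5 ≥ 42.3 is false
  loan-to-value ratio > 35.6%: 70.5 > 35.6 is true
  loan-to-value ratio ≥ 32.8%: 70.5 ≥ 32.8 is true
  bankruptcies on record ≥ 1: 3 ≥ 1 is true
  months employed ≥ 97 months: 76 ≥ 97 is false
Combine:
[1] false OR false = false
[2.1] NOT true = false
[2] false OR false OR true = true
[3] true OR false = true
[4.3] NOT false = true
[4] true OR true OR true = true
[5.1] NOT false = true
[5] true OR true = true
[6.3] NOT false = true
[6] true OR true OR true = true
[root] false AND true AND true AND true AND true AND true = false
Overall: false → denied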